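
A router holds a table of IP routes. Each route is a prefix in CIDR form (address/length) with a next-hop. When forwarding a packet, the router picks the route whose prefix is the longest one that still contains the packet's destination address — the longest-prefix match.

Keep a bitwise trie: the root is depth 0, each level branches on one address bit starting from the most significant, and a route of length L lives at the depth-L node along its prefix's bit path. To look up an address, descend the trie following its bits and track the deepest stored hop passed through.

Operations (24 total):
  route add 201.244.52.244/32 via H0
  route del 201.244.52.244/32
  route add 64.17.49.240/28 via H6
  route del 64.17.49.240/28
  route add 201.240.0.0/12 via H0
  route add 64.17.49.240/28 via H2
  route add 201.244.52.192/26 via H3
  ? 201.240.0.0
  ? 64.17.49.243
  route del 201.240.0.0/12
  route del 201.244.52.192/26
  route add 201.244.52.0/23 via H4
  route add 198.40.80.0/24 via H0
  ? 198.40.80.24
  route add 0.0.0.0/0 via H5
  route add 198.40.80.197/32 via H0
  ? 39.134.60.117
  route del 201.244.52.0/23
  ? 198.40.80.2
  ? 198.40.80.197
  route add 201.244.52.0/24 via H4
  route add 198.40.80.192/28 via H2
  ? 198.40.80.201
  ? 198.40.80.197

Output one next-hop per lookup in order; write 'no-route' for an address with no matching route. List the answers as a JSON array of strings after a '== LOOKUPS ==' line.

Trace:
  + 201.244.52.244/32 (H0) depth=32
  del 201.244.52.244/32 (clear depth 32)
  + 64.17.49.240/28 (H6) depth=28
  del 64.17.49.240/28 (clear depth 28)
  + 201.240.0.0/12 (H0) depth=12
  + 64.17.49.240/28 (H2) depth=28
  + 201.244.52.192/26 (H3) depth=26
  Q 201.240.0.0: descend 1100100111110 ; hops seen [H0] ; pick H0
  Q 64.17.49.243: descend 0100000000010001001100011111 ; hops seen [H2] ; pick H2
  del 201.240.0.0/12 (clear depth 12)
  del 201.244.52.192/26 (clear depth 26)
  + 201.244.52.0/23 (H4) depth=23
  + 198.40.80.0/24 (H0) depth=24
  Q 198.40.80.24: descend 110001100010100001010000 ; hops seen [H0] ; pick H0
  + 0.0.0.0/0 (H5) depth=0
  + 198.40.80.197/32 (H0) depth=32
  Q 39.134.60.117: descend 0 ; hops seen [H5] ; pick H5
  del 201.244.52.0/23 (clear depth 23)
  Q 198.40.80.2: descend 110001100010100001010000 ; hops seen [H5,H0] ; pick H0
  Q 198.40.80.197: descend 11000110001010000101000011000101 ; hops seen [H5,H0,H0] ; pick H0
  + 201.244.52.0/24 (H4) depth=24
  + 198.40.80.192/28 (H2) depth=28
  Q 198.40.80.201: descend 1100011000101000010100001100 ; hops seen [H5,H0,H2] ; pick H2
  Q 198.40.80.197: descend 11000110001010000101000011000101 ; hops seen [H5,H0,H2,H0] ; pick H0

== LOOKUPS ==
["H0","H2","H0","H5","H0","H0","H2","H0"]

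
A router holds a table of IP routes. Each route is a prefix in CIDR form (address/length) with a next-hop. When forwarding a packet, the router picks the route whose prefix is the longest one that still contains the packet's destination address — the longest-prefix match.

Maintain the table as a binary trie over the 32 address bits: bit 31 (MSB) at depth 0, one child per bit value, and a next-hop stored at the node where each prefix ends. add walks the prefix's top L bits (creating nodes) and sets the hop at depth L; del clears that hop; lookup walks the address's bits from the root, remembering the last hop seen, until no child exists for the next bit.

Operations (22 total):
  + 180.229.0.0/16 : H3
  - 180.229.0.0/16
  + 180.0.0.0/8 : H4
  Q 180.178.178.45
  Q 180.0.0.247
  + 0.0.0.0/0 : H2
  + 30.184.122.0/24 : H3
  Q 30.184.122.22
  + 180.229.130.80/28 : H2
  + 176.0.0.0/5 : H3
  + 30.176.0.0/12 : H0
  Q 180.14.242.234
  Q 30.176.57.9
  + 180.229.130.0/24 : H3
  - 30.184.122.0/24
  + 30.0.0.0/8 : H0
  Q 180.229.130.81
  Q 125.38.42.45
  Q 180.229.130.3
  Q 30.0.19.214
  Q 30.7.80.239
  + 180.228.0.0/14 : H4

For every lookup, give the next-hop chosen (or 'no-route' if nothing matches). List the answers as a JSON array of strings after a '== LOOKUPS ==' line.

Trace:
  add 180.229.0.0/16 -> H3 at depth 16
  del 180.229.0.0/16 (clear depth 16)
  add 180.0.0.0/8 -> H4 at depth 8
  ? 180.178.178.45  path d0:-→d1:-→d2:-→d3:-→d4:-→d5:-→d6:-→d7:-→d8:H4→d9:-  best=H4
  ? 180.0.0.247  path d0:-→d1:-→d2:-→d3:-→d4:-→d5:-→d6:-→d7:-→d8:H4  best=H4
  add 0.0.0.0/0 -> H2 at depth 0
  add 30.184.122.0/24 -> H3 at depth 24
  ? 30.184.122.22  path d0:H2→d1:-→d2:-→d3:-→d4:-→d5:-→d6:-→d7:-→d8:-→d9:-→d10:-→d11:-→d12:-→d13:-→d14:-→d15:-→d16:-→d17:-→d18:-→d19:-→d20:-→d21:-→d22:-→d23:-→d24:H3  best=H3
  add 180.229.130.80/28 -> H2 at depth 28
  add 176.0.0.0/5 -> H3 at depth 5
  add 30.176.0.0/12 -> H0 at depth 12
  ? 180.14.242.234  path d0:H2→d1:-→d2:-→d3:-→d4:-→d5:H3→d6:-→d7:-→d8:H4  best=H4
  ? 30.176.57.9  path d0:H2→d1:-→d2:-→d3:-→d4:-→d5:-→d6:-→d7:-→d8:-→d9:-→d10:-→d11:-→d12:H0  best=H0
  add 180.229.130.0/24 -> H3 at depth 24
  del 30.184.122.0/24 (clear depth 24)
  add 30.0.0.0/8 -> H0 at depth 8
  ? 180.229.130.81  path d0:H2→d1:-→d2:-→d3:-→d4:-→d5:H3→d6:-→d7:-→d8:H4→d9:-→d10:-→d11:-→d12:-→d13:-→d14:-→d15:-→d16:-→d17:-→d18:-→d19:-→d20:-→d21:-→d22:-→d23:-→d24:H3→d25:-→d26:-→d27:-→d28:H2  best=H2
  ? 125.38.42.45  path d0:H2→d1:-  best=H2
  ? 180.229.130.3  path d0:H2→d1:-→d2:-→d3:-→d4:-→d5:H3→d6:-→d7:-→d8:H4→d9:-→d10:-→d11:-→d12:-→d13:-→d14:-→d15:-→d16:-→d17:-→d18:-→d19:-→d20:-→d21:-→d22:-→d23:-→d24:H3→d25:-  best=H3
  ? 30.0.19.214  path d0:H2→d1:-→d2:-→d3:-→d4:-→d5:-→d6:-→d7:-→d8:H0  best=H0
  ? 30.7.80.239  path d0:H2→d1:-→d2:-→d3:-→d4:-→d5:-→d6:-→d7:-→d8:H0  best=H0
  add 180.228.0.0/14 -> H4 at depth 14

== LOOKUPS ==
["H4","H4","H3","H4","H0","H2","H2","H3","H0","H0"]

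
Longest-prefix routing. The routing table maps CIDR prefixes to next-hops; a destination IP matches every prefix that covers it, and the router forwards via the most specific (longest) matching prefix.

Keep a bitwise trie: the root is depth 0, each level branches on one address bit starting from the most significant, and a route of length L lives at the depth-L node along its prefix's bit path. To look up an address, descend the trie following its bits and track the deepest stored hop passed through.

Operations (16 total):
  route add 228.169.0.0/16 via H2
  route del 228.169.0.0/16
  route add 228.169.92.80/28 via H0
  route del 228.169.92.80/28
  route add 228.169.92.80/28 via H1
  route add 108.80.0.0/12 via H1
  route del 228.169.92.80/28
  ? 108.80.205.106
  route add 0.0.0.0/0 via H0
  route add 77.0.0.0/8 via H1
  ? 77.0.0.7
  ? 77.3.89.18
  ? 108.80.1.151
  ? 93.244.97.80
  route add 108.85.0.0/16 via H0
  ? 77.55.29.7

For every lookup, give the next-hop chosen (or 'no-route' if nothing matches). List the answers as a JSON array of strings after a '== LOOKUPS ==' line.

Apply in order:
  + 228.169.0.0/16 (H2) depth=16
  - 228.169.0.0/16 clear@16
  + 228.169.92.80/28 (H0) depth=28
  - 228.169.92.80/28 clear@28
  + 228.169.92.80/28 (H1) depth=28
  + 108.80.0.0/12 (H1) depth=12
  - 228.169.92.80/28 clear@28
  Q 108.80.205.106: descend 011011000101 ; hops seen [H1] ; pick H1
  + 0.0.0.0/0 (H0) depth=0
  + 77.0.0.0/8 (H1) depth=8
  Q 77.0.0.7: descend 01001101 ; hops seen [H0,H1] ; pick H1
  Q 77.3.89.18: descend 01001101 ; hops seen [H0,H1] ; pick H1
  Q 108.80.1.151: descend 011011000101 ; hops seen [H0,H1] ; pick H1
  Q 93.244.97.80: descend 010 ; hops seen [H0] ; pick H0
  + 108.85.0.0/16 (H0) depth=16
  Q 77.55.29.7: descend 01001101 ; hops seen [H0,H1] ; pick H1

== LOOKUPS ==
["H1","H1","H1","H1","H0","H1"]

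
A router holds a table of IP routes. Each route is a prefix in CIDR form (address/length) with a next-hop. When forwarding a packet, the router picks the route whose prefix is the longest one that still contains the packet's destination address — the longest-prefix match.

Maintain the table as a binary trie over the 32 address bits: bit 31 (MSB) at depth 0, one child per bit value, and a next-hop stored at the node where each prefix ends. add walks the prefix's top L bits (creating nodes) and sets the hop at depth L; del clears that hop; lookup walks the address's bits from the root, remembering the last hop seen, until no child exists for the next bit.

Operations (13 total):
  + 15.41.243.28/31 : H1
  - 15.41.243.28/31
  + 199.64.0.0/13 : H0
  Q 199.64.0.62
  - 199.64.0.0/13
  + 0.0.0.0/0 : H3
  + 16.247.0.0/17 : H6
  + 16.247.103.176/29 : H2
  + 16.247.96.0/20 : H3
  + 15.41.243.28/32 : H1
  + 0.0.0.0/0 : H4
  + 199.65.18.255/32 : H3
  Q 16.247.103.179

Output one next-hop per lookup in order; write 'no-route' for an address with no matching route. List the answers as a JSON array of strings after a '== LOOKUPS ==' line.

Trace:
  add 15.41.243.28/31 -> H1 at depth 31
  del 15.41.243.28/31 (clear depth 31)
  add 199.64.0.0/13 -> H0 at depth 13
  lookup 199.64.0.62: bits 1100011101000 walk d0:-→d1:-→d2:-→d3:-→d4:-→d5:-→d6:-→d7:-→d8:-→d9:-→d10:-→d11:-→d12:-→d13:H0 -> H0
  del 199.64.0.0/13 (clear depth 13)
  add 0.0.0.0/0 -> H3 at depth 0
  add 16.247.0.0/17 -> H6 at depth 17
  add 16.247.103.176/29 -> H2 at depth 29
  add 16.247.96.0/20 -> H3 at depth 20
  add 15.41.243.28/32 -> H1 at depth 32
  add 0.0.0.0/0 -> H4 at depth 0
  add 199.65.18.255/32 -> H3 at depth 32
  lookup 16.247.103.179: bits 00010000111101110110011110110 walk d0:H4→d1:-→d2:-→d3:-→d4:-→d5:-→d6:-→d7:-→d8:-→d9:-→d10:-→d11:-→d12:-→d13:-→d14:-→d15:-→d16:-→d17:H6→d18:-→d19:-→d20:H3→d21:-→d22:-→d23:-→d24:-→d25:-→d26:-→d27:-→d28:-→d29:H2 -> H2

== LOOKUPS ==
["H0","H2"]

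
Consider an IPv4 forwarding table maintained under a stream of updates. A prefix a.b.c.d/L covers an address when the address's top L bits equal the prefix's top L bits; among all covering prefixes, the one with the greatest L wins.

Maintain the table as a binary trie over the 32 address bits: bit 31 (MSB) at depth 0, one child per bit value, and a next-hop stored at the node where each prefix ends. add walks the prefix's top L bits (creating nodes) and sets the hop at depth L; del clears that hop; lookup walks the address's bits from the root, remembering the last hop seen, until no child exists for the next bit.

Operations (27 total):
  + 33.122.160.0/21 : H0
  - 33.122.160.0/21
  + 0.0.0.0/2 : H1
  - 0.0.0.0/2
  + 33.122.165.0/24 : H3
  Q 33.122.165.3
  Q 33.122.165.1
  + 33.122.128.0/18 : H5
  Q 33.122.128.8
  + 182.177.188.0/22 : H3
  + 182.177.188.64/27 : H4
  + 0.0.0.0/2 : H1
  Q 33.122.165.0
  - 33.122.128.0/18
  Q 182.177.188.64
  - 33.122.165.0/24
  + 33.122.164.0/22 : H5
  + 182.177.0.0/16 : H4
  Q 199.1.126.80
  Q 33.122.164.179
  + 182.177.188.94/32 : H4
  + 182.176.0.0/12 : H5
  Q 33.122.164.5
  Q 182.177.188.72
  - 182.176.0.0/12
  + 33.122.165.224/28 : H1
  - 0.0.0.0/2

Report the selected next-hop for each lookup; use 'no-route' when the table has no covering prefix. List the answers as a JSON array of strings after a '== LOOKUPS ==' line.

Trace:
  add 33.122.160.0/21 -> H0 at depth 21
  - 33.122.160.0/21 clear@21
  add 0.0.0.0/2 -> H1 at depth 2
  - 0.0.0.0/2 clear@2
  add 33.122.165.0/24 -> H3 at depth 24
  lookup 33.122.165.3: bits 001000010111101010100101 walk d0:-→d1:-→d2:-→d3:-→d4:-→d5:-→d6:-→d7:-→d8:-→d9:-→d10:-→d11:-→d12:-→d13:-→d14:-→d15:-→d16:-→d17:-→d18:-→d19:-→d20:-→d21:-→d22:-→d23:-→d24:H3 -> H3
  lookup 33.122.165.1: bits 001000010111101010100101 walk d0:-→d1:-→d2:-→d3:-→d4:-→d5:-→d6:-→d7:-→d8:-→d9:-→d10:-→d11:-→d12:-→d13:-→d14:-→d15:-→d16:-→d17:-→d18:-→d19:-→d20:-→d21:-→d22:-→d23:-→d24:H3 -> H3
  add 33.122.128.0/18 -> H5 at depth 18
  lookup 33.122.128.8: bits 001000010111101010 walk d0:-→d1:-→d2:-→d3:-→d4:-→d5:-→d6:-→d7:-→d8:-→d9:-→d10:-→d11:-→d12:-→d13:-→d14:-→d15:-→d16:-→d17:-→d18:H5 -> H5
  add 182.177.188.0/22 -> H3 at depth 22
  add 182.177.188.64/27 -> H4 at depth 27
  add 0.0.0.0/2 -> H1 at depth 2
  lookup 33.122.165.0: bits 001000010111101010100101 walk d0:-→d1:-→d2:H1→d3:-→d4:-→d5:-→d6:-→d7:-→d8:-→d9:-→d10:-→d11:-→d12:-→d13:-→d14:-→d15:-→d16:-→d17:-→d18:H5→d19:-→d20:-→d21:-→d22:-→d23:-→d24:H3 -> H3
  - 33.122.128.0/18 clear@18
  lookup 182.177.188.64: bits 101101101011000110111100010 walk d0:-→d1:-→d2:-→d3:-→d4:-→d5:-→d6:-→d7:-→d8:-→d9:-→d10:-→d11:-→d12:-→d13:-→d14:-→d15:-→d16:-→d17:-→d18:-→d19:-→d20:-→d21:-→d22:H3→d23:-→d24:-→d25:-→d26:-→d27:H4 -> H4
  - 33.122.165.0/24 clear@24
  add 33.122.164.0/22 -> H5 at depth 22
  add 182.177.0.0/16 -> H4 at depth 16
  lookup 199.1.126.80: bits 1 walk d0:-→d1:- -> no-route
  lookup 33.122.164.179: bits 00100001011110101010010 walk d0:-→d1:-→d2:H1→d3:-→d4:-→d5:-→d6:-→d7:-→d8:-→d9:-→d10:-→d11:-→d12:-→d13:-→d14:-→d15:-→d16:-→d17:-→d18:-→d19:-→d20:-→d21:-→d22:H5→d23:- -> H5
  add 182.177.188.94/32 -> H4 at depth 32
  add 182.176.0.0/12 -> H5 at depth 12
  lookup 33.122.164.5: bits 00100001011110101010010 walk d0:-→d1:-→d2:H1→d3:-→d4:-→d5:-→d6:-→d7:-→d8:-→d9:-→d10:-→d11:-→d12:-→d13:-→d14:-→d15:-→d16:-→d17:-→d18:-→d19:-→d20:-→d21:-→d22:H5→d23:- -> H5
  lookup 182.177.188.72: bits 101101101011000110111100010 walk d0:-→d1:-→d2:-→d3:-→d4:-→d5:-→d6:-→d7:-→d8:-→d9:-→d10:-→d11:-→d12:H5→d13:-→d14:-→d15:-→d16:H4→d17:-→d18:-→d19:-→d20:-→d21:-→d22:H3→d23:-→d24:-→d25:-→d26:-→d27:H4 -> H4
  - 182.176.0.0/12 clear@12
  add 33.122.165.224/28 -> H1 at depth 28
  - 0.0.0.0/2 clear@2

== LOOKUPS ==
["H3","H3","H5","H3","H4","no-route","H5","H5","H4"]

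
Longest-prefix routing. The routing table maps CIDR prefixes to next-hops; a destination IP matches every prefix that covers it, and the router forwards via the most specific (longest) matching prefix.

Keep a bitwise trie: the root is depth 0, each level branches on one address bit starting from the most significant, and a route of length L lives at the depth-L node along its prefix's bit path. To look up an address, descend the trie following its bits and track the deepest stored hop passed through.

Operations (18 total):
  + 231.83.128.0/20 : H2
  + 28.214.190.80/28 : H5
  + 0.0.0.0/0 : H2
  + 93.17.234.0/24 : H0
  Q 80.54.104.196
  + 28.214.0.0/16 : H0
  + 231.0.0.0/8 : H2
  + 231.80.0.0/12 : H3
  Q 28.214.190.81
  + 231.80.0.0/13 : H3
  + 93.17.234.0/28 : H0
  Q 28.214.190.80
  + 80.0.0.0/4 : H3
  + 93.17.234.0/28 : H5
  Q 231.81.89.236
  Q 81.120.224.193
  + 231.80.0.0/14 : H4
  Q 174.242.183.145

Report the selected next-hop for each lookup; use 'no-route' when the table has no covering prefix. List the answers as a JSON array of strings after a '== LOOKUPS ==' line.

Process each operation:
  add 231.83.128.0/20 -> H2 at depth 20
  add 28.214.190.80/28 -> H5 at depth 28
  add 0.0.0.0/0 -> H2 at depth 0
  add 93.17.234.0/24 -> H0 at depth 24
  Q 80.54.104.196: descend 0101 ; hops seen [H2] ; pick H2
  add 28.214.0.0/16 -> H0 at depth 16
  add 231.0.0.0/8 -> H2 at depth 8
  add 231.80.0.0/12 -> H3 at depth 12
  Q 28.214.190.81: descend 0001110011010110101111100101 ; hops seen [H2,H0,H5] ; pick H5
  add 231.80.0.0/13 -> H3 at depth 13
  add 93.17.234.0/28 -> H0 at depth 28
  Q 28.214.190.80: descend 0001110011010110101111100101 ; hops seen [H2,H0,H5] ; pick H5
  add 80.0.0.0/4 -> H3 at depth 4
  add 93.17.234.0/28 -> H5 at depth 28
  Q 231.81.89.236: descend 11100111010100 ; hops seen [H2,H2,H3,H3] ; pick H3
  Q 81.120.224.193: descend 0101 ; hops seen [H2,H3] ; pick H3
  add 231.80.0.0/14 -> H4 at depth 14
  Q 174.242.183.145: descend 1 ; hops seen [H2] ; pick H2

== LOOKUPS ==
["H2","H5","H5","H3","H3","H2"]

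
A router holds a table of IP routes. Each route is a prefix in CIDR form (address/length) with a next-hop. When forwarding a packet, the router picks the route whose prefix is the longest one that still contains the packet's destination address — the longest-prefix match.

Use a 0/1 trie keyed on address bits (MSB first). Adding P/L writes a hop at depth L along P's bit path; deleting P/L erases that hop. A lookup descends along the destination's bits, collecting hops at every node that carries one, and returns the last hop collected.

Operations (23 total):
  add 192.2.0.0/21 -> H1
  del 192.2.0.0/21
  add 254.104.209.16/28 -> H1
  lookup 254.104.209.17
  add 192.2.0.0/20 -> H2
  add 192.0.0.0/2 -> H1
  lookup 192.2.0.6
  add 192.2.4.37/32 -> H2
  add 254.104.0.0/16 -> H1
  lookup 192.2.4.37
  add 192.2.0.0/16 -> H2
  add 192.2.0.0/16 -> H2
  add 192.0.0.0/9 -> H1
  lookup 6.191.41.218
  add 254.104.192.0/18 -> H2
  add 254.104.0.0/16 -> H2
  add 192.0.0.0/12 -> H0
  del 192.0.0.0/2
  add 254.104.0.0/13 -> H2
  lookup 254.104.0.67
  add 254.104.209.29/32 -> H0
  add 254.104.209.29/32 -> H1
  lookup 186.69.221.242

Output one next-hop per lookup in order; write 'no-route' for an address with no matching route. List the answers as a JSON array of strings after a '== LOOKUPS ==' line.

Trace:
  + 192.2.0.0/21 (H1) depth=21
  del 192.2.0.0/21 (clear depth 21)
  + 254.104.209.16/28 (H1) depth=28
  ? 254.104.209.17  path d0:-→d1:-→d2:-→d3:-→d4:-→d5:-→d6:-→d7:-→d8:-→d9:-→d10:-→d11:-→d12:-→d13:-→d14:-→d15:-→d16:-→d17:-→d18:-→d19:-→d20:-→d21:-→d22:-→d23:-→d24:-→d25:-→d26:-→d27:-→d28:H1  best=H1
  + 192.2.0.0/20 (H2) depth=20
  + 192.0.0.0/2 (H1) depth=2
  ? 192.2.0.6  path d0:-→d1:-→d2:H1→d3:-→d4:-→d5:-→d6:-→d7:-→d8:-→d9:-→d10:-→d11:-→d12:-→d13:-→d14:-→d15:-→d16:-→d17:-→d18:-→d19:-→d20:H2→d21:-  best=H2
  + 192.2.4.37/32 (H2) depth=32
  + 254.104.0.0/16 (H1) depth=16
  ? 192.2.4.37  path d0:-→d1:-→d2:H1→d3:-→d4:-→d5:-→d6:-→d7:-→d8:-→d9:-→d10:-→d11:-→d12:-→d13:-→d14:-→d15:-→d16:-→d17:-→d18:-→d19:-→d20:H2→d21:-→d22:-→d23:-→d24:-→d25:-→d26:-→d27:-→d28:-→d29:-→d30:-→d31:-→d32:H2  best=H2
  + 192.2.0.0/16 (H2) depth=16
  + 192.2.0.0/16 (H2) depth=16
  + 192.0.0.0/9 (H1) depth=9
  ? 6.191.41.218  path d0:-  best=no-route
  + 254.104.192.0/18 (H2) depth=18
  + 254.104.0.0/16 (H2) depth=16
  + 192.0.0.0/12 (H0) depth=12
  del 192.0.0.0/2 (clear depth 2)
  + 254.104.0.0/13 (H2) depth=13
  ? 254.104.0.67  path d0:-→d1:-→d2:-→d3:-→d4:-→d5:-→d6:-→d7:-→d8:-→d9:-→d10:-→d11:-→d12:-→d13:H2→d14:-→d15:-→d16:H2  best=H2
  + 254.104.209.29/32 (H0) depth=32
  + 254.104.209.29/32 (H1) depth=32
  ? 186.69.221.242  path d0:-→d1:-  best=no-route

== LOOKUPS ==
["H1","H2","H2","no-route","H2","no-route"]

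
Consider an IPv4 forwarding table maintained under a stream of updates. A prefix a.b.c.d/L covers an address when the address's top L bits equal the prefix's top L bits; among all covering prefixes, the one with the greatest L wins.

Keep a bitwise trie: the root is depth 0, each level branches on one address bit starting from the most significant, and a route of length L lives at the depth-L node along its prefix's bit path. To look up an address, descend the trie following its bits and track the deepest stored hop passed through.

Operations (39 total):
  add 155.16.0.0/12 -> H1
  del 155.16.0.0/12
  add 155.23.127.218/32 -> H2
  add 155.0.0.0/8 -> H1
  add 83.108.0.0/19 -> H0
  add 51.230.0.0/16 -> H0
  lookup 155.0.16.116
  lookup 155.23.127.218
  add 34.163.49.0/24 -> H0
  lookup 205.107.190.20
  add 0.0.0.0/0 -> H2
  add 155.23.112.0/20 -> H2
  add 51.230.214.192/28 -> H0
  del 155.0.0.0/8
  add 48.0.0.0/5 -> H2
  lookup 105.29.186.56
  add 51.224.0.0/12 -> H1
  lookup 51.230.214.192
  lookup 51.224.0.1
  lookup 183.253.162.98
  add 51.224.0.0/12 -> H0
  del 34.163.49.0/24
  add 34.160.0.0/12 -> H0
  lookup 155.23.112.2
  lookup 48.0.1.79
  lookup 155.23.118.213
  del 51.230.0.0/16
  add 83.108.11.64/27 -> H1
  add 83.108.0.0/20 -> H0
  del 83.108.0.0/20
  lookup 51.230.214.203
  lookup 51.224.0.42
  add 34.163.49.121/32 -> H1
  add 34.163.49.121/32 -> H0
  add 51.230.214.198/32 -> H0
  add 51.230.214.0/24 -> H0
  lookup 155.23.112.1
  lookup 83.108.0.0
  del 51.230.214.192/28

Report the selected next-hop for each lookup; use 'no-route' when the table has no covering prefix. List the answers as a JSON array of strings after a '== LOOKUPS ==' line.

Trace:
  add 155.16.0.0/12 -> H1 at depth 12
  - 155.16.0.0/12 clear@12
  add 155.23.127.218/32 -> H2 at depth 32
  add 155.0.0.0/8 -> H1 at depth 8
  add 83.108.0.0/19 -> H0 at depth 19
  add 51.230.0.0/16 -> H0 at depth 16
  lookup 155.0.16.116: bits 10011011000 walk d0:-→d1:-→d2:-→d3:-→d4:-→d5:-→d6:-→d7:-→d8:H1→d9:-→d10:-→d11:- -> H1
  lookup 155.23.127.218: bits 10011011000101110111111111011010 walk d0:-→d1:-→d2:-→d3:-→d4:-→d5:-→d6:-→d7:-→d8:H1→d9:-→d10:-→d11:-→d12:-→d13:-→d14:-→d15:-→d16:-→d17:-→d18:-→d19:-→d20:-→d21:-→d22:-→d23:-→d24:-→d25:-→d26:-→d27:-→d28:-→d29:-→d30:-→d31:-→d32:H2 -> H2
  add 34.163.49.0/24 -> H0 at depth 24
  lookup 205.107.190.20: bits 1 walk d0:-→d1:- -> no-route
  add 0.0.0.0/0 -> H2 at depth 0
  add 155.23.112.0/20 -> H2 at depth 20
  add 51.230.214.192/28 -> H0 at depth 28
  - 155.0.0.0/8 clear@8
  add 48.0.0.0/5 -> H2 at depth 5
  lookup 105.29.186.56: bits 01 walk d0:H2→d1:-→d2:- -> H2
  add 51.224.0.0/12 -> H1 at depth 12
  lookup 51.230.214.192: bits 0011001111100110110101101100 walk d0:H2→d1:-→d2:-→d3:-→d4:-→d5:H2→d6:-→d7:-→d8:-→d9:-→d10:-→d11:-→d12:H1→d13:-→d14:-→d15:-→d16:H0→d17:-→d18:-→d19:-→d20:-→d21:-→d22:-→d23:-→d24:-→d25:-→d26:-→d27:-→d28:H0 -> H0
  lookup 51.224.0.1: bits 0011001111100 walk d0:H2→d1:-→d2:-→d3:-→d4:-→d5:H2→d6:-→d7:-→d8:-→d9:-→d10:-→d11:-→d12:H1→d13:- -> H1
  lookup 183.253.162.98: bits 10 walk d0:H2→d1:-→d2:- -> H2
  add 51.224.0.0/12 -> H0 at depth 12
  - 34.163.49.0/24 clear@24
  add 34.160.0.0/12 -> H0 at depth 12
  lookup 155.23.112.2: bits 10011011000101110111 walk d0:H2→d1:-→d2:-→d3:-→d4:-→d5:-→d6:-→d7:-→d8:-→d9:-→d10:-→d11:-→d12:-→d13:-→d14:-→d15:-→d16:-→d17:-→d18:-→d19:-→d20:H2 -> H2
  lookup 48.0.1.79: bits 001100 walk d0:H2→d1:-→d2:-→d3:-→d4:-→d5:H2→d6:- -> H2
  lookup 155.23.118.213: bits 10011011000101110111 walk d0:H2→d1:-→d2:-→d3:-→d4:-→d5:-→d6:-→d7:-→d8:-→d9:-→d10:-→d11:-→d12:-→d13:-→d14:-→d15:-→d16:-→d17:-→d18:-→d19:-→d20:H2 -> H2
  - 51.230.0.0/16 clear@16
  add 83.108.11.64/27 -> H1 at depth 27
  add 83.108.0.0/20 -> H0 at depth 20
  - 83.108.0.0/20 clear@20
  lookup 51.230.214.203: bits 0011001111100110110101101100 walk d0:H2→d1:-→d2:-→d3:-→d4:-→d5:H2→d6:-→d7:-→d8:-→d9:-→d10:-→d11:-→d12:H0→d13:-→d14:-→d15:-→d16:-→d17:-→d18:-→d19:-→d20:-→d21:-→d22:-→d23:-→d24:-→d25:-→d26:-→d27:-→d28:H0 -> H0
  lookup 51.224.0.42: bits 0011001111100 walk d0:H2→d1:-→d2:-→d3:-→d4:-→d5:H2→d6:-→d7:-→d8:-→d9:-→d10:-→d11:-→d12:H0→d13:- -> H0
  add 34.163.49.121/32 -> H1 at depth 32
  add 34.163.49.121/32 -> H0 at depth 32
  add 51.230.214.198/32 -> H0 at depth 32
  add 51.230.214.0/24 -> H0 at depth 24
  lookup 155.23.112.1: bits 10011011000101110111 walk d0:H2→d1:-→d2:-→d3:-→d4:-→d5:-→d6:-→d7:-→d8:-→d9:-→d10:-→d11:-→d12:-→d13:-→d14:-→d15:-→d16:-→d17:-→d18:-→d19:-→d20:H2 -> H2
  lookup 83.108.0.0: bits 01010011011011000000 walk d0:H2→d1:-→d2:-→d3:-→d4:-→d5:-→d6:-→d7:-→d8:-→d9:-→d10:-→d11:-→d12:-→d13:-→d14:-→d15:-→d16:-→d17:-→d18:-→d19:H0→d20:- -> H0
  - 51.230.214.192/28 clear@28

== LOOKUPS ==
["H1","H2","no-route","H2","H0","H1","H2","H2","H2","H2","H0","H0","H2","H0"]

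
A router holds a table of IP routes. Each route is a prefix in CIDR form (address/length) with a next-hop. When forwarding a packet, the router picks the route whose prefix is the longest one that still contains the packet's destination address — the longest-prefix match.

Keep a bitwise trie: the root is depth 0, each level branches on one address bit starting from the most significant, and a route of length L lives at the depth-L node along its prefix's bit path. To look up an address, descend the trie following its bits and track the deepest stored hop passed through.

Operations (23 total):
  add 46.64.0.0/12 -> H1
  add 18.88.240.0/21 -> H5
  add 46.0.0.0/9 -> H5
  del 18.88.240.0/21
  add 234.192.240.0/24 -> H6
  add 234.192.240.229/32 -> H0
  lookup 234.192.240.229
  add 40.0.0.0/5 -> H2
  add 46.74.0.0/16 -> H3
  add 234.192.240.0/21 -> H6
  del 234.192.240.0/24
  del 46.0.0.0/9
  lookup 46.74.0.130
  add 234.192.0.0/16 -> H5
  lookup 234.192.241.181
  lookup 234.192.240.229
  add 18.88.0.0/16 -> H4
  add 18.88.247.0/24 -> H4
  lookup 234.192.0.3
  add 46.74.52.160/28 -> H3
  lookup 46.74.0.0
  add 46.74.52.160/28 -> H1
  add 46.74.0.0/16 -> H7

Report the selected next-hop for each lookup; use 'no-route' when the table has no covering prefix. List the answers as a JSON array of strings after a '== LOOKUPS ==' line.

Process each operation:
  + 46.64.0.0/12 (H1) depth=12
  + 18.88.240.0/21 (H5) depth=21
  + 46.0.0.0/9 (H5) depth=9
  - 18.88.240.0/21 clear@21
  + 234.192.240.0/24 (H6) depth=24
  + 234.192.240.229/32 (H0) depth=32
  Q 234.192.240.229: descend 11101010110000001111000011100101 ; hops seen [H6,H0] ; pick H0
  + 40.0.0.0/5 (H2) depth=5
  + 46.74.0.0/16 (H3) depth=16
  + 234.192.240.0/21 (H6) depth=21
  - 234.192.240.0/24 clear@24
  - 46.0.0.0/9 clear@9
  Q 46.74.0.130: descend 0010111001001010 ; hops seen [H2,H1,H3] ; pick H3
  + 234.192.0.0/16 (H5) depth=16
  Q 234.192.241.181: descend 11101010110000001111000 ; hops seen [H5,H6] ; pick H6
  Q 234.192.240.229: descend 11101010110000001111000011100101 ; hops seen [H5,H6,H0] ; pick H0
  + 18.88.0.0/16 (H4) depth=16
  + 18.88.247.0/24 (H4) depth=24
  Q 234.192.0.3: descend 1110101011000000 ; hops seen [H5] ; pick H5
  + 46.74.52.160/28 (H3) depth=28
  Q 46.74.0.0: descend 001011100100101000 ; hops seen [H2,H1,H3] ; pick H3
  + 46.74.52.160/28 (H1) depth=28
  + 46.74.0.0/16 (H7) depth=16

== LOOKUPS ==
["H0","H3","H6","H0","H5","H3"]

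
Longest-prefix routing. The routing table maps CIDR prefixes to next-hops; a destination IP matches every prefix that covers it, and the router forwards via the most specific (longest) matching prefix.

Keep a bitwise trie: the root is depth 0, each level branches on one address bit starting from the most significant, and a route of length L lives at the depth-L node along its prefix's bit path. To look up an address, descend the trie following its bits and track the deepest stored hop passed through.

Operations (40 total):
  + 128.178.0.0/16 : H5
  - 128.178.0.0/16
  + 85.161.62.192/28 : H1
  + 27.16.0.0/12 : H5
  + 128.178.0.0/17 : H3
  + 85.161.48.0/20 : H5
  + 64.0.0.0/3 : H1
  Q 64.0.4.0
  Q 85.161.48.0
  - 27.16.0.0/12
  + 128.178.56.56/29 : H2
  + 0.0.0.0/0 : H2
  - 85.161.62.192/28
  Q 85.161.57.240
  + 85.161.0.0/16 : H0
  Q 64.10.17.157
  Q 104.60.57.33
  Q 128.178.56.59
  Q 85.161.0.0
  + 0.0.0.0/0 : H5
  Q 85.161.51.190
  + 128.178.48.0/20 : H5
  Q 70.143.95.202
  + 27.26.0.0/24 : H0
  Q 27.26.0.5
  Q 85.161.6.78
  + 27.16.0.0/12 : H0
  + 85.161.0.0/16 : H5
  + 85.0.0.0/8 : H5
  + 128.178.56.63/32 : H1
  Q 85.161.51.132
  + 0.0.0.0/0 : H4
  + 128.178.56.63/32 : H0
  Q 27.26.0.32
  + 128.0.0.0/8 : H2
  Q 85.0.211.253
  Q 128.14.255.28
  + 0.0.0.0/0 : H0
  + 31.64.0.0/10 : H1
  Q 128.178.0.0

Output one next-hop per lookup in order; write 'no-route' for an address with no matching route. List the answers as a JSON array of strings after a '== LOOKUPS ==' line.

Process each operation:
  add 128.178.0.0/16 -> H5 at depth 16
  - 128.178.0.0/16 clear@16
  add 85.161.62.192/28 -> H1 at depth 28
  add 27.16.0.0/12 -> H5 at depth 12
  add 128.178.0.0/17 -> H3 at depth 17
  add 85.161.48.0/20 -> H5 at depth 20
  add 64.0.0.0/3 -> H1 at depth 3
  Q 64.0.4.0: descend 010 ; hops seen [H1] ; pick H1
  Q 85.161.48.0: descend 01010101101000010011 ; hops seen [H1,H5] ; pick H5
  - 27.16.0.0/12 clear@12
  add 128.178.56.56/29 -> H2 at depth 29
  add 0.0.0.0/0 -> H2 at depth 0
  - 85.161.62.192/28 clear@28
  Q 85.161.57.240: descend 010101011010000100111 ; hops seen [H2,H1,H5] ; pick H5
  add 85.161.0.0/16 -> H0 at depth 16
  Q 64.10.17.157: descend 010 ; hops seen [H2,H1] ; pick H1
  Q 104.60.57.33: descend 01 ; hops seen [H2] ; pick H2
  Q 128.178.56.59: descend 10000000101100100011100000111 ; hops seen [H2,H3,H2] ; pick H2
  Q 85.161.0.0: descend 010101011010000100 ; hops seen [H2,H1,H0] ; pick H0
  add 0.0.0.0/0 -> H5 at depth 0
  Q 85.161.51.190: descend 01010101101000010011 ; hops seen [H5,H1,H0,H5] ; pick H5
  add 128.178.48.0/20 -> H5 at depth 20
  Q 70.143.95.202: descend 010 ; hops seen [H5,H1] ; pick H1
  add 27.26.0.0/24 -> H0 at depth 24
  Q 27.26.0.5: descend 000110110001101000000000 ; hops seen [H5,H0] ; pick H0
  Q 85.161.6.78: descend 010101011010000100 ; hops seen [H5,H1,H0] ; pick H0
  add 27.16.0.0/12 -> H0 at depth 12
  add 85.161.0.0/16 -> H5 at depth 16
  add 85.0.0.0/8 -> H5 at depth 8
  add 128.178.56.63/32 -> H1 at depth 32
  Q 85.161.51.132: descend 01010101101000010011 ; hops seen [H5,H1,H5,H5,H5] ; pick H5
  add 0.0.0.0/0 -> H4 at depth 0
  add 128.178.56.63/32 -> H0 at depth 32
  Q 27.26.0.32: descend 000110110001101000000000 ; hops seen [H4,H0,H0] ; pick H0
  add 128.0.0.0/8 -> H2 at depth 8
  Q 85.0.211.253: descend 01010101 ; hops seen [H4,H1,H5] ; pick H5
  Q 128.14.255.28: descend 10000000 ; hops seen [H4,H2] ; pick H2
  add 0.0.0.0/0 -> H0 at depth 0
  add 31.64.0.0/10 -> H1 at depth 10
  Q 128.178.0.0: descend 100000001011001000 ; hops seen [H0,H2,H3] ; pick H3

== LOOKUPS ==
["H1","H5","H5","H1","H2","H2","H0","H5","H1","H0","H0","H5","H0","H5","H2","H3"]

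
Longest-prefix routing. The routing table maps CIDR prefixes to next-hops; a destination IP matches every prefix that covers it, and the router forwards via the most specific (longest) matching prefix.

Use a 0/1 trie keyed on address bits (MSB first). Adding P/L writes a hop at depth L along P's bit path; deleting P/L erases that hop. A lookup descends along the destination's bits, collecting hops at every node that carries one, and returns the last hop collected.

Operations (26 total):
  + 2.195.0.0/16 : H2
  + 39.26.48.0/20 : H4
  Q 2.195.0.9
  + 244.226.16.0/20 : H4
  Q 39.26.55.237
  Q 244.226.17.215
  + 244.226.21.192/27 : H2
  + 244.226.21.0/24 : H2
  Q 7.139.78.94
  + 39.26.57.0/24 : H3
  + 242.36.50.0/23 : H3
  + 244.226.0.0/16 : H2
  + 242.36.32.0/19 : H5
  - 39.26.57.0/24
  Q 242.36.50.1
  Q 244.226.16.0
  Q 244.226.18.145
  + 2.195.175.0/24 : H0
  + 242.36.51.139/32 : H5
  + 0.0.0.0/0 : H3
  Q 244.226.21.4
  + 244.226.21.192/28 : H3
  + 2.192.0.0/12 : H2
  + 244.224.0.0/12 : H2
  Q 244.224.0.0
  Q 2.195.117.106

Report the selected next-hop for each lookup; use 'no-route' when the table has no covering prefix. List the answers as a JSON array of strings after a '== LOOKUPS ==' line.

Trace:
  + 2.195.0.0/16 (H2) depth=16
  + 39.26.48.0/20 (H4) depth=20
  ? 2.195.0.9  path d0:-→d1:-→d2:-→d3:-→d4:-→d5:-→d6:-→d7:-→d8:-→d9:-→d10:-→d11:-→d12:-→d13:-→d14:-→d15:-→d16:H2  best=H2
  + 244.226.16.0/20 (H4) depth=20
  ? 39.26.55.237  path d0:-→d1:-→d2:-→d3:-→d4:-→d5:-→d6:-→d7:-→d8:-→d9:-→d10:-→d11:-→d12:-→d13:-→d14:-→d15:-→d16:-→d17:-→d18:-→d19:-→d20:H4  best=H4
  ? 244.226.17.215  path d0:-→d1:-→d2:-→d3:-→d4:-→d5:-→d6:-→d7:-→d8:-→d9:-→d10:-→d11:-→d12:-→d13:-→d14:-→d15:-→d16:-→d17:-→d18:-→d19:-→d20:H4  best=H4
  + 244.226.21.192/27 (H2) depth=27
  + 244.226.21.0/24 (H2) depth=24
  ? 7.139.78.94  path d0:-→d1:-→d2:-→d3:-→d4:-→d5:-  best=no-route
  + 39.26.57.0/24 (H3) depth=24
  + 242.36.50.0/23 (H3) depth=23
  + 244.226.0.0/16 (H2) depth=16
  + 242.36.32.0/19 (H5) depth=19
  del 39.26.57.0/24 (clear depth 24)
  ? 242.36.50.1  path d0:-→d1:-→d2:-→d3:-→d4:-→d5:-→d6:-→d7:-→d8:-→d9:-→d10:-→d11:-→d12:-→d13:-→d14:-→d15:-→d16:-→d17:-→d18:-→d19:H5→d20:-→d21:-→d22:-→d23:H3  best=H3
  ? 244.226.16.0  path d0:-→d1:-→d2:-→d3:-→d4:-→d5:-→d6:-→d7:-→d8:-→d9:-→d10:-→d11:-→d12:-→d13:-→d14:-→d15:-→d16:H2→d17:-→d18:-→d19:-→d20:H4→d21:-  best=H4
  ? 244.226.18.145  path d0:-→d1:-→d2:-→d3:-→d4:-→d5:-→d6:-→d7:-→d8:-→d9:-→d10:-→d11:-→d12:-→d13:-→d14:-→d15:-→d16:H2→d17:-→d18:-→d19:-→d20:H4→d21:-  best=H4
  + 2.195.175.0/24 (H0) depth=24
  + 242.36.51.139/32 (H5) depth=32
  + 0.0.0.0/0 (H3) depth=0
  ? 244.226.21.4  path d0:H3→d1:-→d2:-→d3:-→d4:-→d5:-→d6:-→d7:-→d8:-→d9:-→d10:-→d11:-→d12:-→d13:-→d14:-→d15:-→d16:H2→d17:-→d18:-→d19:-→d20:H4→d21:-→d22:-→d23:-→d24:H2  best=H2
  + 244.226.21.192/28 (H3) depth=28
  + 2.192.0.0/12 (H2) depth=12
  + 244.224.0.0/12 (H2) depth=12
  ? 244.224.0.0  path d0:H3→d1:-→d2:-→d3:-→d4:-→d5:-→d6:-→d7:-→d8:-→d9:-→d10:-→d11:-→d12:H2→d13:-→d14:-  best=H2
  ? 2.195.117.106  path d0:H3→d1:-→d2:-→d3:-→d4:-→d5:-→d6:-→d7:-→d8:-→d9:-→d10:-→d11:-→d12:H2→d13:-→d14:-→d15:-→d16:H2  best=H2

== LOOKUPS ==
["H2","H4","H4","no-route","H3","H4","H4","H2","H2","H2"]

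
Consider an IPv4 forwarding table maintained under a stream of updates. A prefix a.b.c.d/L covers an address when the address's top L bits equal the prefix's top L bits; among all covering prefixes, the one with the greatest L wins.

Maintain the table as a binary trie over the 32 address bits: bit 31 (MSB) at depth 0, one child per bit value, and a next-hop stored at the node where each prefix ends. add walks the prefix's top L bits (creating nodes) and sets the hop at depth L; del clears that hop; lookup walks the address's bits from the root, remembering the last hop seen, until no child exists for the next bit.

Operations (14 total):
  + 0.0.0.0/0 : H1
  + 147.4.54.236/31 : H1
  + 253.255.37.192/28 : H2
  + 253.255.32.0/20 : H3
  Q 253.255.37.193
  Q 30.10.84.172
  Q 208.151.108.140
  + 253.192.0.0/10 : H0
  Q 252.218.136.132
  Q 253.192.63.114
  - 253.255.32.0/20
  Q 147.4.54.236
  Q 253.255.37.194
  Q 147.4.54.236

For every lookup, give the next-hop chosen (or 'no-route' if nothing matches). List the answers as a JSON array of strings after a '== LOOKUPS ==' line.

Apply in order:
  + 0.0.0.0/0 (H1) depth=0
  + 147.4.54.236/31 (H1) depth=31
  + 253.255.37.192/28 (H2) depth=28
  + 253.255.32.0/20 (H3) depth=20
  Q 253.255.37.193: descend 1111110111111111001001011100 ; hops seen [H1,H3,H2] ; pick H2
  Q 30.10.84.172: descend ε ; hops seen [H1] ; pick H1
  Q 208.151.108.140: descend 11 ; hops seen [H1] ; pick H1
  + 253.192.0.0/10 (H0) depth=10
  Q 252.218.136.132: descend 1111110 ; hops seen [H1] ; pick H1
  Q 253.192.63.114: descend 1111110111 ; hops seen [H1,H0] ; pick H0
  - 253.255.32.0/20 clear@20
  Q 147.4.54.236: descend 1001001100000100001101101110110 ; hops seen [H1,H1] ; pick H1
  Q 253.255.37.194: descend 1111110111111111001001011100 ; hops seen [H1,H0,H2] ; pick H2
  Q 147.4.54.236: descend 1001001100000100001101101110110 ; hops seen [H1,H1] ; pick H1

== LOOKUPS ==
["H2","H1","H1","H1","H0","H1","H2","H1"]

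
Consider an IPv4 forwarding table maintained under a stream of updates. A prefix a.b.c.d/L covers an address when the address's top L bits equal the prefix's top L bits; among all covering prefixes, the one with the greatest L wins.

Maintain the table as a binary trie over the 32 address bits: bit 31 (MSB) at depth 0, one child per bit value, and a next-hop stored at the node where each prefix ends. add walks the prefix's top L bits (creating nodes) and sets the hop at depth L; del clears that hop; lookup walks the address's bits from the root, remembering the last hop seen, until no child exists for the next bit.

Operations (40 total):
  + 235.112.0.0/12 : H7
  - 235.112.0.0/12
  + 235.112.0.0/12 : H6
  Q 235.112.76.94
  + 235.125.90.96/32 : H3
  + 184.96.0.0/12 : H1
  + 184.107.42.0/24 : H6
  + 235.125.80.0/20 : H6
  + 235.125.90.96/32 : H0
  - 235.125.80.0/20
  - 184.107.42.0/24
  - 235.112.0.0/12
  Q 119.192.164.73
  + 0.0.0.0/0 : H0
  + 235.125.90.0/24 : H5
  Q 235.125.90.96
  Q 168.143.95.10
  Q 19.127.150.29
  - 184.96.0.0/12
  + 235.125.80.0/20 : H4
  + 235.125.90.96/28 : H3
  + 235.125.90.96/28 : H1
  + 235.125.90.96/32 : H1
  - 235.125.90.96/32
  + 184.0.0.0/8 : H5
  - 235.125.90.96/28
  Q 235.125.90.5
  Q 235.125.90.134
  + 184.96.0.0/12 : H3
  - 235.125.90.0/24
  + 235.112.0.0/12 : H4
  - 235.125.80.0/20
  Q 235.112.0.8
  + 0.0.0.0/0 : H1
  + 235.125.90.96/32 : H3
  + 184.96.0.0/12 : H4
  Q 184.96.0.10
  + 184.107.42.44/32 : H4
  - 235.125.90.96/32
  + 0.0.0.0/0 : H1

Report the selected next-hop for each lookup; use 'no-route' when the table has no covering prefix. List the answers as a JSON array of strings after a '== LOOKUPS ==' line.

Process each operation:
  add 235.112.0.0/12 -> H7 at depth 12
  - 235.112.0.0/12 clear@12
  add 235.112.0.0/12 -> H6 at depth 12
  Q 235.112.76.94: descend 111010110111 ; hops seen [H6] ; pick H6
  add 235.125.90.96/32 -> H3 at depth 32
  add 184.96.0.0/12 -> H1 at depth 12
  add 184.107.42.0/24 -> H6 at depth 24
  add 235.125.80.0/20 -> H6 at depth 20
  add 235.125.90.96/32 -> H0 at depth 32
  - 235.125.80.0/20 clear@20
  - 184.107.42.0/24 clear@24
  - 235.112.0.0/12 clear@12
  Q 119.192.164.73: descend ε ; hops seen [∅] ; pick no-route
  add 0.0.0.0/0 -> H0 at depth 0
  add 235.125.90.0/24 -> H5 at depth 24
  Q 235.125.90.96: descend 11101011011111010101101001100000 ; hops seen [H0,H5,H0] ; pick H0
  Q 168.143.95.10: descend 101 ; hops seen [H0] ; pick H0
  Q 19.127.150.29: descend ε ; hops seen [H0] ; pick H0
  - 184.96.0.0/12 clear@12
  add 235.125.80.0/20 -> H4 at depth 20
  add 235.125.90.96/28 -> H3 at depth 28
  add 235.125.90.96/28 -> H1 at depth 28
  add 235.125.90.96/32 -> H1 at depth 32
  - 235.125.90.96/32 clear@32
  add 184.0.0.0/8 -> H5 at depth 8
  - 235.125.90.96/28 clear@28
  Q 235.125.90.5: descend 1110101101111101010110100 ; hops seen [H0,H4,H5] ; pick H5
  Q 235.125.90.134: descend 111010110111110101011010 ; hops seen [H0,H4,H5] ; pick H5
  add 184.96.0.0/12 -> H3 at depth 12
  - 235.125.90.0/24 clear@24
  add 235.112.0.0/12 -> H4 at depth 12
  - 235.125.80.0/20 clear@20
  Q 235.112.0.8: descend 111010110111 ; hops seen [H0,H4] ; pick H4
  add 0.0.0.0/0 -> H1 at depth 0
  add 235.125.90.96/32 -> H3 at depth 32
  add 184.96.0.0/12 -> H4 at depth 12
  Q 184.96.0.10: descend 101110000110 ; hops seen [H1,H5,H4] ; pick H4
  add 184.107.42.44/32 -> H4 at depth 32
  - 235.125.90.96/32 clear@32
  add 0.0.0.0/0 -> H1 at depth 0

== LOOKUPS ==
["H6","no-route","H0","H0","H0","H5","H5","H4","H4"]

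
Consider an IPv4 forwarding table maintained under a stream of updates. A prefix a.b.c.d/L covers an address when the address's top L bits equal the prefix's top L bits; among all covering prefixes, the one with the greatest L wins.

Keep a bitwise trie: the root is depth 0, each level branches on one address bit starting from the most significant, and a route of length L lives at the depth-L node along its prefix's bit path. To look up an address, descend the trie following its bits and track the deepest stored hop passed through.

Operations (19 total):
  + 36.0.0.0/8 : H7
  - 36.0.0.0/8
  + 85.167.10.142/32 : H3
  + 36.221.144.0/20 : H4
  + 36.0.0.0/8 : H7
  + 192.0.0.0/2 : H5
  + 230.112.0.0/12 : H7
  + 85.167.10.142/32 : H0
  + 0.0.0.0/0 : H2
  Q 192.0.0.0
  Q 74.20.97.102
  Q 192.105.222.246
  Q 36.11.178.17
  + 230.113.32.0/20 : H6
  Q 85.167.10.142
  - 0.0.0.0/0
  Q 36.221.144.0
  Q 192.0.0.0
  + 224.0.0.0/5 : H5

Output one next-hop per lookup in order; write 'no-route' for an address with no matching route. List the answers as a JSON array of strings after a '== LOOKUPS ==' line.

Process each operation:
  add 36.0.0.0/8 -> H7 at depth 8
  del 36.0.0.0/8 (clear depth 8)
  add 85.167.10.142/32 -> H3 at depth 32
  add 36.221.144.0/20 -> H4 at depth 20
  add 36.0.0.0/8 -> H7 at depth 8
  add 192.0.0.0/2 -> H5 at depth 2
  add 230.112.0.0/12 -> H7 at depth 12
  add 85.167.10.142/32 -> H0 at depth 32
  add 0.0.0.0/0 -> H2 at depth 0
  Q 192.0.0.0: descend 11 ; hops seen [H2,H5] ; pick H5
  Q 74.20.97.102: descend 010 ; hops seen [H2] ; pick H2
  Q 192.105.222.246: descend 11 ; hops seen [H2,H5] ; pick H5
  Q 36.11.178.17: descend 00100100 ; hops seen [H2,H7] ; pick H7
  add 230.113.32.0/20 -> H6 at depth 20
  Q 85.167.10.142: descend 01010101101001110000101010001110 ; hops seen [H2,H0] ; pick H0
  del 0.0.0.0/0 (clear depth 0)
  Q 36.221.144.0: descend 00100100110111011001 ; hops seen [H7,H4] ; pick H4
  Q 192.0.0.0: descend 11 ; hops seen [H5] ; pick H5
  add 224.0.0.0/5 -> H5 at depth 5

== LOOKUPS ==
["H5","H2","H5","H7","H0","H4","H5"]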